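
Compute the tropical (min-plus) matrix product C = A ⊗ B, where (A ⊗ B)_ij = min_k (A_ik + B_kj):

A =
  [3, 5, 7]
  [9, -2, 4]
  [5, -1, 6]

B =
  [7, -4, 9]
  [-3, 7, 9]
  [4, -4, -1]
A ⊗ B =
  [2, -1, 6]
  [-5, 0, 3]
  [-4, 1, 5]

Apply the min-plus product entry-by-entry:
  C[0][0] = min over k of (A[0][0] + B[0][0] = 3 + 7 = 10, A[0][1] + B[1][0] = 5 + -3 = 2, A[0][2] + B[2][0] = 7 + 4 = 11) = 2 (attained at k = 1)
  C[0][1] = min over k of (A[0][0] + B[0][1] = 3 + -4 = -1, A[0][1] + B[1][1] = 5 + 7 = 12, A[0][2] + B[2][1] = 7 + -4 = 3) = -1 (attained at k = 0)
  C[0][2] = min over k of (A[0][0] + B[0][2] = 3 + 9 = 12, A[0][1] + B[1][2] = 5 + 9 = 14, A[0][2] + B[2][2] = 7 + -1 = 6) = 6 (attained at k = 2)
  C[1][0] = min over k of (A[1][0] + B[0][0] = 9 + 7 = 16, A[1][1] + B[1][0] = -2 + -3 = -5, A[1][2] + B[2][0] = 4 + 4 = 8) = -5 (attained at k = 1)
  C[1][1] = min over k of (A[1][0] + B[0][1] = 9 + -4 = 5, A[1][1] + B[1][1] = -2 + 7 = 5, A[1][2] + B[2][1] = 4 + -4 = 0) = 0 (attained at k = 2)
  C[1][2] = min over k of (A[1][0] + B[0][2] = 9 + 9 = 18, A[1][1] + B[1][2] = -2 + 9 = 7, A[1][2] + B[2][2] = 4 + -1 = 3) = 3 (attained at k = 2)
  C[2][0] = min over k of (A[2][0] + B[0][0] = 5 + 7 = 12, A[2][1] + B[1][0] = -1 + -3 = -4, A[2][2] + B[2][0] = 6 + 4 = 10) = -4 (attained at k = 1)
  C[2][1] = min over k of (A[2][0] + B[0][1] = 5 + -4 = 1, A[2][1] + B[1][1] = -1 + 7 = 6, A[2][2] + B[2][1] = 6 + -4 = 2) = 1 (attained at k = 0)
  C[2][2] = min over k of (A[2][0] + B[0][2] = 5 + 9 = 14, A[2][1] + B[1][2] = -1 + 9 = 8, A[2][2] + B[2][2] = 6 + -1 = 5) = 5 (attained at k = 2)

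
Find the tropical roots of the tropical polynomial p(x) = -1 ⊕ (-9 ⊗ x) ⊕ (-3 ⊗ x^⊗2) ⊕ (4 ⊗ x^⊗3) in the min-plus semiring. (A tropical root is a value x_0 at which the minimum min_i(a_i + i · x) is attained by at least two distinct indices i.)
Roots: {-7, -6, 8}

Each tropical root is a break point of the lower envelope of the lines y = a_i + i · x (there are 4 lines, with slopes 0, 1, ..., 3). Only the lines that attain the minimum somewhere contribute to roots; other lines are dominated. Here the surviving (envelope) indices are i = 3, i = 2, i = 1, i = 0.
Intersections between consecutive envelope lines give the roots: for adjacent envelope indices i < j the intersection is x = (a_i − a_j) / (j − i). Reading off the sorted break points: {-7, -6, 8}.
Verification: at each break x_0, at least two indices attain the minimum of min_i(a_i + i · x_0).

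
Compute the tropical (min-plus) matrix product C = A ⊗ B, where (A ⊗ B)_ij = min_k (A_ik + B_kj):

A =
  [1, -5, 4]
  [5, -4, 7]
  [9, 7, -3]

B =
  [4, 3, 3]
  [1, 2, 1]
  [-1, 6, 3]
A ⊗ B =
  [-4, -3, -4]
  [-3, -2, -3]
  [-4, 3, 0]

Apply the min-plus product entry-by-entry:
  C[0][0] = min over k of (A[0][0] + B[0][0] = 1 + 4 = 5, A[0][1] + B[1][0] = -5 + 1 = -4, A[0][2] + B[2][0] = 4 + -1 = 3) = -4 (attained at k = 1)
  C[0][1] = min over k of (A[0][0] + B[0][1] = 1 + 3 = 4, A[0][1] + B[1][1] = -5 + 2 = -3, A[0][2] + B[2][1] = 4 + 6 = 10) = -3 (attained at k = 1)
  C[0][2] = min over k of (A[0][0] + B[0][2] = 1 + 3 = 4, A[0][1] + B[1][2] = -5 + 1 = -4, A[0][2] + B[2][2] = 4 + 3 = 7) = -4 (attained at k = 1)
  C[1][0] = min over k of (A[1][0] + B[0][0] = 5 + 4 = 9, A[1][1] + B[1][0] = -4 + 1 = -3, A[1][2] + B[2][0] = 7 + -1 = 6) = -3 (attained at k = 1)
  C[1][1] = min over k of (A[1][0] + B[0][1] = 5 + 3 = 8, A[1][1] + B[1][1] = -4 + 2 = -2, A[1][2] + B[2][1] = 7 + 6 = 13) = -2 (attained at k = 1)
  C[1][2] = min over k of (A[1][0] + B[0][2] = 5 + 3 = 8, A[1][1] + B[1][2] = -4 + 1 = -3, A[1][2] + B[2][2] = 7 + 3 = 10) = -3 (attained at k = 1)
  C[2][0] = min over k of (A[2][0] + B[0][0] = 9 + 4 = 13, A[2][1] + B[1][0] = 7 + 1 = 8, A[2][2] + B[2][0] = -3 + -1 = -4) = -4 (attained at k = 2)
  C[2][1] = min over k of (A[2][0] + B[0][1] = 9 + 3 = 12, A[2][1] + B[1][1] = 7 + 2 = 9, A[2][2] + B[2][1] = -3 + 6 = 3) = 3 (attained at k = 2)
  C[2][2] = min over k of (A[2][0] + B[0][2] = 9 + 3 = 12, A[2][1] + B[1][2] = 7 + 1 = 8, A[2][2] + B[2][2] = -3 + 3 = 0) = 0 (attained at k = 2)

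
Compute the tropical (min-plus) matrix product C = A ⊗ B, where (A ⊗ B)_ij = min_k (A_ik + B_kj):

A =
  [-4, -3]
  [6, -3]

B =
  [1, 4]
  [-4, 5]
A ⊗ B =
  [-7, 0]
  [-7, 2]

Apply the min-plus product entry-by-entry:
  C[0][0] = min over k of (A[0][0] + B[0][0] = -4 + 1 = -3, A[0][1] + B[1][0] = -3 + -4 = -7) = -7 (attained at k = 1)
  C[0][1] = min over k of (A[0][0] + B[0][1] = -4 + 4 = 0, A[0][1] + B[1][1] = -3 + 5 = 2) = 0 (attained at k = 0)
  C[1][0] = min over k of (A[1][0] + B[0][0] = 6 + 1 = 7, A[1][1] + B[1][0] = -3 + -4 = -7) = -7 (attained at k = 1)
  C[1][1] = min over k of (A[1][0] + B[0][1] = 6 + 4 = 10, A[1][1] + B[1][1] = -3 + 5 = 2) = 2 (attained at k = 1)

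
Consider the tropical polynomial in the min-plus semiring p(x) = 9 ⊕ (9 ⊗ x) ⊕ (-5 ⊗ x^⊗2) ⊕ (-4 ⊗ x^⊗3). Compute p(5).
p(5) = 5

A tropical monomial a ⊗ x^⊗i evaluates to a + i · x. Evaluating each term at x = 5:
  Term 0 contributes 9 + 0 · 5 = 9
  Term 1 contributes 9 + 1 · 5 = 14
  Term 2 contributes -5 + 2 · 5 = 5
  Term 3 contributes -4 + 3 · 5 = 11
p(5) = ⊕ of these = min[9, 14, 5, 11] = 5.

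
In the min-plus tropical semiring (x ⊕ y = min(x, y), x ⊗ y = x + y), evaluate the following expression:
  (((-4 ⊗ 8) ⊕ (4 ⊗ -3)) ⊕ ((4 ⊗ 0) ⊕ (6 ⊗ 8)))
(((-4 ⊗ 8) ⊕ (4 ⊗ -3)) ⊕ ((4 ⊗ 0) ⊕ (6 ⊗ 8))) = 1

Expand innermost to outermost. Recall ⊕ takes the minimum of its arguments and ⊗ takes their sum. Working out the expression (((-4 ⊗ 8) ⊕ (4 ⊗ -3)) ⊕ ((4 ⊗ 0) ⊕ (6 ⊗ 8))) gives 1.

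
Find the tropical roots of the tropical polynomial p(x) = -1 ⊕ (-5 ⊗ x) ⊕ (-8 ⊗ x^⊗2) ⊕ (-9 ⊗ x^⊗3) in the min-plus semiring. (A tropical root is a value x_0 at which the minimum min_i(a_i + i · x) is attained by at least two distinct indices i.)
Roots: {1, 3, 4}

Each tropical root is a break point of the lower envelope of the lines y = a_i + i · x (there are 4 lines, with slopes 0, 1, ..., 3). Only the lines that attain the minimum somewhere contribute to roots; other lines are dominated. Here the surviving (envelope) indices are i = 3, i = 2, i = 1, i = 0.
Intersections between consecutive envelope lines give the roots: for adjacent envelope indices i < j the intersection is x = (a_i − a_j) / (j − i). Reading off the sorted break points: {1, 3, 4}.
Verification: at each break x_0, at least two indices attain the minimum of min_i(a_i + i · x_0).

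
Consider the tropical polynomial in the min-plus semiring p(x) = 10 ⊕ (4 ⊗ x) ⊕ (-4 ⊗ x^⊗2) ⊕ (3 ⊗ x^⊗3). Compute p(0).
p(0) = -4

A tropical monomial a ⊗ x^⊗i evaluates to a + i · x. Evaluating each term at x = 0:
  Term 0 contributes 10 + 0 · 0 = 10
  Term 1 contributes 4 + 1 · 0 = 4
  Term 2 contributes -4 + 2 · 0 = -4
  Term 3 contributes 3 + 3 · 0 = 3
p(0) = ⊕ of these = min[10, 4, -4, 3] = -4.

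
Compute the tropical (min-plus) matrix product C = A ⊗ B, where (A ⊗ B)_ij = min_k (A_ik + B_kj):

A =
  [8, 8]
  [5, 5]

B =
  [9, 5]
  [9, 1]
A ⊗ B =
  [17, 9]
  [14, 6]

Apply the min-plus product entry-by-entry:
  C[0][0] = min over k of (A[0][0] + B[0][0] = 8 + 9 = 17, A[0][1] + B[1][0] = 8 + 9 = 17) = 17 (attained at k = 0)
  C[0][1] = min over k of (A[0][0] + B[0][1] = 8 + 5 = 13, A[0][1] + B[1][1] = 8 + 1 = 9) = 9 (attained at k = 1)
  C[1][0] = min over k of (A[1][0] + B[0][0] = 5 + 9 = 14, A[1][1] + B[1][0] = 5 + 9 = 14) = 14 (attained at k = 0)
  C[1][1] = min over k of (A[1][0] + B[0][1] = 5 + 5 = 10, A[1][1] + B[1][1] = 5 + 1 = 6) = 6 (attained at k = 1)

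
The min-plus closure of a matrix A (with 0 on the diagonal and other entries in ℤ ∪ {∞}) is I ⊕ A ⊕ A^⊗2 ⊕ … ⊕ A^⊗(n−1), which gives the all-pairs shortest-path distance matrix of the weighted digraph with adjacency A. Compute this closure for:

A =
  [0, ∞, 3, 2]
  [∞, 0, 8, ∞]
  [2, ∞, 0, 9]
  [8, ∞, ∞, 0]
Closure =
  [0, ∞, 3, 2]
  [10, 0, 8, 12]
  [2, ∞, 0, 4]
  [8, ∞, 11, 0]

This is the Floyd-Warshall all-pairs shortest-path computation. For each intermediate vertex k = 0, 1, …, 3, update dist[i][j] ← min(dist[i][j], dist[i][k] + dist[k][j]). The final matrix gives, for each (i, j), the minimum total weight of any directed path from i to j (possibly empty when i = j).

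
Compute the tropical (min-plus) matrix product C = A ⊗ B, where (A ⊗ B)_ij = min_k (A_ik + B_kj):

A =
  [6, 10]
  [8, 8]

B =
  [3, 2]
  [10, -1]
A ⊗ B =
  [9, 8]
  [11, 7]

Apply the min-plus product entry-by-entry:
  C[0][0] = min over k of (A[0][0] + B[0][0] = 6 + 3 = 9, A[0][1] + B[1][0] = 10 + 10 = 20) = 9 (attained at k = 0)
  C[0][1] = min over k of (A[0][0] + B[0][1] = 6 + 2 = 8, A[0][1] + B[1][1] = 10 + -1 = 9) = 8 (attained at k = 0)
  C[1][0] = min over k of (A[1][0] + B[0][0] = 8 + 3 = 11, A[1][1] + B[1][0] = 8 + 10 = 18) = 11 (attained at k = 0)
  C[1][1] = min over k of (A[1][0] + B[0][1] = 8 + 2 = 10, A[1][1] + B[1][1] = 8 + -1 = 7) = 7 (attained at k = 1)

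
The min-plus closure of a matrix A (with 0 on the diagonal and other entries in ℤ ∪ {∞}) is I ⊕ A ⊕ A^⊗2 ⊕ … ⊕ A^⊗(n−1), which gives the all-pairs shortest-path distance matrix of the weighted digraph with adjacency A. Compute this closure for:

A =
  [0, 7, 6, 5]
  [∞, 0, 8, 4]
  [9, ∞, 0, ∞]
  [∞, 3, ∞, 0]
Closure =
  [0, 7, 6, 5]
  [17, 0, 8, 4]
  [9, 16, 0, 14]
  [20, 3, 11, 0]

This is the Floyd-Warshall all-pairs shortest-path computation. For each intermediate vertex k = 0, 1, …, 3, update dist[i][j] ← min(dist[i][j], dist[i][k] + dist[k][j]). The final matrix gives, for each (i, j), the minimum total weight of any directed path from i to j (possibly empty when i = j).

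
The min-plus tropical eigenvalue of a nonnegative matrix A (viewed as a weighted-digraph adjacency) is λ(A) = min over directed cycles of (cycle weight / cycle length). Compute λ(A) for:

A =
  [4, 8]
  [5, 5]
λ(A) = 4

Enumerate directed cycles and compute their means (weight / length). Sample:
  cycle 0 → 0: weight = 4, length = 1, mean = 4/1 ≈ 4.000
  cycle 1 → 1: weight = 5, length = 1, mean = 5/1 ≈ 5.000
  cycle 0 → 1 → 0: weight = 13, length = 2, mean = 13/2 ≈ 6.500
  cycle 1 → 0 → 1: weight = 13, length = 2, mean = 13/2 ≈ 6.500
Minimum mean = 4.000, attained e.g. along the cycle 0 → 0 with weight 4 and length 1. So λ(A) = 4/1 = 4.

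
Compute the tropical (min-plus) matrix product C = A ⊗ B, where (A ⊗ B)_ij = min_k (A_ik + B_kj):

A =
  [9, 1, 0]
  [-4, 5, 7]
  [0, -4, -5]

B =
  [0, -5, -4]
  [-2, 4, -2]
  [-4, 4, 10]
A ⊗ B =
  [-4, 4, -1]
  [-4, -9, -8]
  [-9, -5, -6]

Apply the min-plus product entry-by-entry:
  C[0][0] = min over k of (A[0][0] + B[0][0] = 9 + 0 = 9, A[0][1] + B[1][0] = 1 + -2 = -1, A[0][2] + B[2][0] = 0 + -4 = -4) = -4 (attained at k = 2)
  C[0][1] = min over k of (A[0][0] + B[0][1] = 9 + -5 = 4, A[0][1] + B[1][1] = 1 + 4 = 5, A[0][2] + B[2][1] = 0 + 4 = 4) = 4 (attained at k = 0)
  C[0][2] = min over k of (A[0][0] + B[0][2] = 9 + -4 = 5, A[0][1] + B[1][2] = 1 + -2 = -1, A[0][2] + B[2][2] = 0 + 10 = 10) = -1 (attained at k = 1)
  C[1][0] = min over k of (A[1][0] + B[0][0] = -4 + 0 = -4, A[1][1] + B[1][0] = 5 + -2 = 3, A[1][2] + B[2][0] = 7 + -4 = 3) = -4 (attained at k = 0)
  C[1][1] = min over k of (A[1][0] + B[0][1] = -4 + -5 = -9, A[1][1] + B[1][1] = 5 + 4 = 9, A[1][2] + B[2][1] = 7 + 4 = 11) = -9 (attained at k = 0)
  C[1][2] = min over k of (A[1][0] + B[0][2] = -4 + -4 = -8, A[1][1] + B[1][2] = 5 + -2 = 3, A[1][2] + B[2][2] = 7 + 10 = 17) = -8 (attained at k = 0)
  C[2][0] = min over k of (A[2][0] + B[0][0] = 0 + 0 = 0, A[2][1] + B[1][0] = -4 + -2 = -6, A[2][2] + B[2][0] = -5 + -4 = -9) = -9 (attained at k = 2)
  C[2][1] = min over k of (A[2][0] + B[0][1] = 0 + -5 = -5, A[2][1] + B[1][1] = -4 + 4 = 0, A[2][2] + B[2][1] = -5 + 4 = -1) = -5 (attained at k = 0)
  C[2][2] = min over k of (A[2][0] + B[0][2] = 0 + -4 = -4, A[2][1] + B[1][2] = -4 + -2 = -6, A[2][2] + B[2][2] = -5 + 10 = 5) = -6 (attained at k = 1)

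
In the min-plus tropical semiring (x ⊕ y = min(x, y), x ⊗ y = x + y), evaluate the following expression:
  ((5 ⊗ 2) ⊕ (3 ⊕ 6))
((5 ⊗ 2) ⊕ (3 ⊕ 6)) = 3

Expand innermost to outermost. Recall ⊕ takes the minimum of its arguments and ⊗ takes their sum. Working out the expression ((5 ⊗ 2) ⊕ (3 ⊕ 6)) gives 3.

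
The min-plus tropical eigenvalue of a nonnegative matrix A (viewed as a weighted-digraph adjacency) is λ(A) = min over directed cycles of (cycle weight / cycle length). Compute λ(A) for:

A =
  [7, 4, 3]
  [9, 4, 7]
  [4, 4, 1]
λ(A) = 1

Enumerate directed cycles and compute their means (weight / length). Sample:
  cycle 0 → 0: weight = 7, length = 1, mean = 7/1 ≈ 7.000
  cycle 1 → 1: weight = 4, length = 1, mean = 4/1 ≈ 4.000
  cycle 2 → 2: weight = 1, length = 1, mean = 1/1 ≈ 1.000
  cycle 0 → 1 → 0: weight = 13, length = 2, mean = 13/2 ≈ 6.500
  cycle 0 → 2 → 0: weight = 7, length = 2, mean = 7/2 ≈ 3.500
  cycle 1 → 0 → 1: weight = 13, length = 2, mean = 13/2 ≈ 6.500
Minimum mean = 1.000, attained e.g. along the cycle 2 → 2 with weight 1 and length 1. So λ(A) = 1/1 = 1.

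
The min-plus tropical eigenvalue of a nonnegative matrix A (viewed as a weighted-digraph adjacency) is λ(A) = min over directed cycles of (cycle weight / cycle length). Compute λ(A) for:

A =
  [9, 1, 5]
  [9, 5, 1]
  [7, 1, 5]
λ(A) = 1

Enumerate directed cycles and compute their means (weight / length). Sample:
  cycle 0 → 0: weight = 9, length = 1, mean = 9/1 ≈ 9.000
  cycle 1 → 1: weight = 5, length = 1, mean = 5/1 ≈ 5.000
  cycle 2 → 2: weight = 5, length = 1, mean = 5/1 ≈ 5.000
  cycle 0 → 1 → 0: weight = 10, length = 2, mean = 10/2 ≈ 5.000
  cycle 0 → 2 → 0: weight = 12, length = 2, mean = 12/2 ≈ 6.000
  cycle 1 → 0 → 1: weight = 10, length = 2, mean = 10/2 ≈ 5.000
Minimum mean = 1.000, attained e.g. along the cycle 1 → 2 → 1 with weight 2 and length 2. So λ(A) = 2/2 = 1.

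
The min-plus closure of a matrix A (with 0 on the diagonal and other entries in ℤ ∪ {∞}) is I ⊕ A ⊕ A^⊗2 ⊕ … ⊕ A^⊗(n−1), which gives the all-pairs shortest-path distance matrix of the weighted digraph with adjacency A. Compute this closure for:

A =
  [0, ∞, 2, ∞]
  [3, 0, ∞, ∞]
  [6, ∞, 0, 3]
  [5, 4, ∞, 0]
Closure =
  [0, 9, 2, 5]
  [3, 0, 5, 8]
  [6, 7, 0, 3]
  [5, 4, 7, 0]

This is the Floyd-Warshall all-pairs shortest-path computation. For each intermediate vertex k = 0, 1, …, 3, update dist[i][j] ← min(dist[i][j], dist[i][k] + dist[k][j]). The final matrix gives, for each (i, j), the minimum total weight of any directed path from i to j (possibly empty when i = j).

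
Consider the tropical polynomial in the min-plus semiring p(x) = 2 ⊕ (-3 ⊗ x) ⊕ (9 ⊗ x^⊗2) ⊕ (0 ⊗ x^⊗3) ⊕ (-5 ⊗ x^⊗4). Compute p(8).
p(8) = 2

A tropical monomial a ⊗ x^⊗i evaluates to a + i · x. Evaluating each term at x = 8:
  Term 0 contributes 2 + 0 · 8 = 2
  Term 1 contributes -3 + 1 · 8 = 5
  Term 2 contributes 9 + 2 · 8 = 25
  Term 3 contributes 0 + 3 · 8 = 24
  Term 4 contributes -5 + 4 · 8 = 27
p(8) = ⊕ of these = min[2, 5, 25, 24, 27] = 2.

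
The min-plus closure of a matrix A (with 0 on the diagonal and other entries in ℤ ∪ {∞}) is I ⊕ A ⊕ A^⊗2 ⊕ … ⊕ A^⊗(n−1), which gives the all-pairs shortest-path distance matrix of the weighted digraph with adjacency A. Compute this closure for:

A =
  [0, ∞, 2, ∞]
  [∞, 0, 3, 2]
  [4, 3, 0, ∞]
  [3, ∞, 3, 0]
Closure =
  [0, 5, 2, 7]
  [5, 0, 3, 2]
  [4, 3, 0, 5]
  [3, 6, 3, 0]

This is the Floyd-Warshall all-pairs shortest-path computation. For each intermediate vertex k = 0, 1, …, 3, update dist[i][j] ← min(dist[i][j], dist[i][k] + dist[k][j]). The final matrix gives, for each (i, j), the minimum total weight of any directed path from i to j (possibly empty when i = j).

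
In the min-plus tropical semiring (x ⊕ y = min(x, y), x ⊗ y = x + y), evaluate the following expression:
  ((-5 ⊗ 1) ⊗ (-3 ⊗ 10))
((-5 ⊗ 1) ⊗ (-3 ⊗ 10)) = 3

Expand innermost to outermost. Recall ⊕ takes the minimum of its arguments and ⊗ takes their sum. Working out the expression ((-5 ⊗ 1) ⊗ (-3 ⊗ 10)) gives 3.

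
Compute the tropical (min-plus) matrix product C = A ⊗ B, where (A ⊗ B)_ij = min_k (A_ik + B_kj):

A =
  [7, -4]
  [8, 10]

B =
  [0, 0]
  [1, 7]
A ⊗ B =
  [-3, 3]
  [8, 8]

Apply the min-plus product entry-by-entry:
  C[0][0] = min over k of (A[0][0] + B[0][0] = 7 + 0 = 7, A[0][1] + B[1][0] = -4 + 1 = -3) = -3 (attained at k = 1)
  C[0][1] = min over k of (A[0][0] + B[0][1] = 7 + 0 = 7, A[0][1] + B[1][1] = -4 + 7 = 3) = 3 (attained at k = 1)
  C[1][0] = min over k of (A[1][0] + B[0][0] = 8 + 0 = 8, A[1][1] + B[1][0] = 10 + 1 = 11) = 8 (attained at k = 0)
  C[1][1] = min over k of (A[1][0] + B[0][1] = 8 + 0 = 8, A[1][1] + B[1][1] = 10 + 7 = 17) = 8 (attained at k = 0)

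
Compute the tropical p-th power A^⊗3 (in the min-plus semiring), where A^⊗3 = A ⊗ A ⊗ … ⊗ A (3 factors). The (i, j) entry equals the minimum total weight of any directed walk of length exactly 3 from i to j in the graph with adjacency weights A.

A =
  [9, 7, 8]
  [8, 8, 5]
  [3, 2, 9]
A^⊗3 =
  [15, 14, 15]
  [15, 15, 12]
  [10, 9, 15]

Each entry (A^⊗3)_ij equals the minimum over all length-3 walks i = v_0 → v_1 → … → v_3 = j of Σ_t A[v_t][v_{t+1}]. For example, for (i, j) = (0, 2) we minimise over 9 possible intermediate vertex sequences; the minimum is 15, attained along the walk 0 → 2 → 1 → 2.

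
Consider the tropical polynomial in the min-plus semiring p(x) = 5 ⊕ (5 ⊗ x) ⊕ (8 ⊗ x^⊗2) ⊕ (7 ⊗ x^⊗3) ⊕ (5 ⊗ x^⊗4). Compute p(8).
p(8) = 5

A tropical monomial a ⊗ x^⊗i evaluates to a + i · x. Evaluating each term at x = 8:
  Term 0 contributes 5 + 0 · 8 = 5
  Term 1 contributes 5 + 1 · 8 = 13
  Term 2 contributes 8 + 2 · 8 = 24
  Term 3 contributes 7 + 3 · 8 = 31
  Term 4 contributes 5 + 4 · 8 = 37
p(8) = ⊕ of these = min[5, 13, 24, 31, 37] = 5.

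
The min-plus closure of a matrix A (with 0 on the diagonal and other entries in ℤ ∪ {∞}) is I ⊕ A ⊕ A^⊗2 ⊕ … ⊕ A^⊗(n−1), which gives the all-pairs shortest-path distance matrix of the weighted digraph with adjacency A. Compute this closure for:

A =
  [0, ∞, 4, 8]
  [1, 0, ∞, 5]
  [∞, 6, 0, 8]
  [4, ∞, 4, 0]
Closure =
  [0, 10, 4, 8]
  [1, 0, 5, 5]
  [7, 6, 0, 8]
  [4, 10, 4, 0]

This is the Floyd-Warshall all-pairs shortest-path computation. For each intermediate vertex k = 0, 1, …, 3, update dist[i][j] ← min(dist[i][j], dist[i][k] + dist[k][j]). The final matrix gives, for each (i, j), the minimum total weight of any directed path from i to j (possibly empty when i = j).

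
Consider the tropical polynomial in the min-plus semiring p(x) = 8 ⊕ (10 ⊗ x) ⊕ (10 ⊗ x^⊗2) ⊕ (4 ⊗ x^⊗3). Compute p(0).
p(0) = 4

A tropical monomial a ⊗ x^⊗i evaluates to a + i · x. Evaluating each term at x = 0:
  Term 0 contributes 8 + 0 · 0 = 8
  Term 1 contributes 10 + 1 · 0 = 10
  Term 2 contributes 10 + 2 · 0 = 10
  Term 3 contributes 4 + 3 · 0 = 4
p(0) = ⊕ of these = min[8, 10, 10, 4] = 4.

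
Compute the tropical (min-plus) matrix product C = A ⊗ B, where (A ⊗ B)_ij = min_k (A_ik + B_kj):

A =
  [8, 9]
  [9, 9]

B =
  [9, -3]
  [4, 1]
A ⊗ B =
  [13, 5]
  [13, 6]

Apply the min-plus product entry-by-entry:
  C[0][0] = min over k of (A[0][0] + B[0][0] = 8 + 9 = 17, A[0][1] + B[1][0] = 9 + 4 = 13) = 13 (attained at k = 1)
  C[0][1] = min over k of (A[0][0] + B[0][1] = 8 + -3 = 5, A[0][1] + B[1][1] = 9 + 1 = 10) = 5 (attained at k = 0)
  C[1][0] = min over k of (A[1][0] + B[0][0] = 9 + 9 = 18, A[1][1] + B[1][0] = 9 + 4 = 13) = 13 (attained at k = 1)
  C[1][1] = min over k of (A[1][0] + B[0][1] = 9 + -3 = 6, A[1][1] + B[1][1] = 9 + 1 = 10) = 6 (attained at k = 0)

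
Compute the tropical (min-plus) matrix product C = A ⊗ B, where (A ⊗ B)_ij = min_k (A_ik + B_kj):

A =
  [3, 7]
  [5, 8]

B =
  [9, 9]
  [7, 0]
A ⊗ B =
  [12, 7]
  [14, 8]

Apply the min-plus product entry-by-entry:
  C[0][0] = min over k of (A[0][0] + B[0][0] = 3 + 9 = 12, A[0][1] + B[1][0] = 7 + 7 = 14) = 12 (attained at k = 0)
  C[0][1] = min over k of (A[0][0] + B[0][1] = 3 + 9 = 12, A[0][1] + B[1][1] = 7 + 0 = 7) = 7 (attained at k = 1)
  C[1][0] = min over k of (A[1][0] + B[0][0] = 5 + 9 = 14, A[1][1] + B[1][0] = 8 + 7 = 15) = 14 (attained at k = 0)
  C[1][1] = min over k of (A[1][0] + B[0][1] = 5 + 9 = 14, A[1][1] + B[1][1] = 8 + 0 = 8) = 8 (attained at k = 1)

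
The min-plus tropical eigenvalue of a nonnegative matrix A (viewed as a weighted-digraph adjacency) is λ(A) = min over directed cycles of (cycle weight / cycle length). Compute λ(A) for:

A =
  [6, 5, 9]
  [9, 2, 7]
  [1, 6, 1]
λ(A) = 1

Enumerate directed cycles and compute their means (weight / length). Sample:
  cycle 0 → 0: weight = 6, length = 1, mean = 6/1 ≈ 6.000
  cycle 1 → 1: weight = 2, length = 1, mean = 2/1 ≈ 2.000
  cycle 2 → 2: weight = 1, length = 1, mean = 1/1 ≈ 1.000
  cycle 0 → 1 → 0: weight = 14, length = 2, mean = 14/2 ≈ 7.000
  cycle 0 → 2 → 0: weight = 10, length = 2, mean = 10/2 ≈ 5.000
  cycle 1 → 0 → 1: weight = 14, length = 2, mean = 14/2 ≈ 7.000
Minimum mean = 1.000, attained e.g. along the cycle 2 → 2 with weight 1 and length 1. So λ(A) = 1/1 = 1.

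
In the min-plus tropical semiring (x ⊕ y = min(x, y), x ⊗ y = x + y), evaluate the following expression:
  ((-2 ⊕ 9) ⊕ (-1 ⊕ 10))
((-2 ⊕ 9) ⊕ (-1 ⊕ 10)) = -2

Expand innermost to outermost. Recall ⊕ takes the minimum of its arguments and ⊗ takes their sum. Working out the expression ((-2 ⊕ 9) ⊕ (-1 ⊕ 10)) gives -2.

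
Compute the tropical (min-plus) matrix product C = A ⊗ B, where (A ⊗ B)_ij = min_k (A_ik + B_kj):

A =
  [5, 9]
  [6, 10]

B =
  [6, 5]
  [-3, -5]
A ⊗ B =
  [6, 4]
  [7, 5]

Apply the min-plus product entry-by-entry:
  C[0][0] = min over k of (A[0][0] + B[0][0] = 5 + 6 = 11, A[0][1] + B[1][0] = 9 + -3 = 6) = 6 (attained at k = 1)
  C[0][1] = min over k of (A[0][0] + B[0][1] = 5 + 5 = 10, A[0][1] + B[1][1] = 9 + -5 = 4) = 4 (attained at k = 1)
  C[1][0] = min over k of (A[1][0] + B[0][0] = 6 + 6 = 12, A[1][1] + B[1][0] = 10 + -3 = 7) = 7 (attained at k = 1)
  C[1][1] = min over k of (A[1][0] + B[0][1] = 6 + 5 = 11, A[1][1] + B[1][1] = 10 + -5 = 5) = 5 (attained at k = 1)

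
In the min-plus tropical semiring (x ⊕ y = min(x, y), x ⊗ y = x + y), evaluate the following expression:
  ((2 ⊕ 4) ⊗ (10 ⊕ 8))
((2 ⊕ 4) ⊗ (10 ⊕ 8)) = 10

Expand innermost to outermost. Recall ⊕ takes the minimum of its arguments and ⊗ takes their sum. Working out the expression ((2 ⊕ 4) ⊗ (10 ⊕ 8)) gives 10.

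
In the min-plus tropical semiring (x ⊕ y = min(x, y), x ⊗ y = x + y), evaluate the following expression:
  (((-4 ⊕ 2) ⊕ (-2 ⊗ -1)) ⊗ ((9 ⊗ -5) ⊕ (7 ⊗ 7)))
(((-4 ⊕ 2) ⊕ (-2 ⊗ -1)) ⊗ ((9 ⊗ -5) ⊕ (7 ⊗ 7))) = 0

Expand innermost to outermost. Recall ⊕ takes the minimum of its arguments and ⊗ takes their sum. Working out the expression (((-4 ⊕ 2) ⊕ (-2 ⊗ -1)) ⊗ ((9 ⊗ -5) ⊕ (7 ⊗ 7))) gives 0.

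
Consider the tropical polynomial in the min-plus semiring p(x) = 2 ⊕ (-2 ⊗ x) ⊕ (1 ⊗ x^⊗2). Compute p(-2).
p(-2) = -4

A tropical monomial a ⊗ x^⊗i evaluates to a + i · x. Evaluating each term at x = -2:
  Term 0 contributes 2 + 0 · -2 = 2
  Term 1 contributes -2 + 1 · -2 = -4
  Term 2 contributes 1 + 2 · -2 = -3
p(-2) = ⊕ of these = min[2, -4, -3] = -4.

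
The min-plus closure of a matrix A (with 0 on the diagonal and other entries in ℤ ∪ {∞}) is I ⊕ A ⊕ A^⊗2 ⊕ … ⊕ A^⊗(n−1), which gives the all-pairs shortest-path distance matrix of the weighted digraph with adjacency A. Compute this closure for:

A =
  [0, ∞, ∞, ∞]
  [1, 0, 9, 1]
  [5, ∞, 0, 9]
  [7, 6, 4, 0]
Closure =
  [0, ∞, ∞, ∞]
  [1, 0, 5, 1]
  [5, 15, 0, 9]
  [7, 6, 4, 0]

This is the Floyd-Warshall all-pairs shortest-path computation. For each intermediate vertex k = 0, 1, …, 3, update dist[i][j] ← min(dist[i][j], dist[i][k] + dist[k][j]). The final matrix gives, for each (i, j), the minimum total weight of any directed path from i to j (possibly empty when i = j).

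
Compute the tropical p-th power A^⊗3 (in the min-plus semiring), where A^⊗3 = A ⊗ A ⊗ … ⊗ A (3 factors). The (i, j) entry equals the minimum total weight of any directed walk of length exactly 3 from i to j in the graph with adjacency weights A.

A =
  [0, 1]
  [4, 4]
A^⊗3 =
  [0, 1]
  [4, 5]

Each entry (A^⊗3)_ij equals the minimum over all length-3 walks i = v_0 → v_1 → … → v_3 = j of Σ_t A[v_t][v_{t+1}]. For example, for (i, j) = (0, 1) we minimise over 4 possible intermediate vertex sequences; the minimum is 1, attained along the walk 0 → 0 → 0 → 1.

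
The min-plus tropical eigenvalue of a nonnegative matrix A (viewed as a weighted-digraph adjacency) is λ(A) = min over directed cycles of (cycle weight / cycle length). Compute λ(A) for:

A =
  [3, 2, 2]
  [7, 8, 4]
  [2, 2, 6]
λ(A) = 2

Enumerate directed cycles and compute their means (weight / length). Sample:
  cycle 0 → 0: weight = 3, length = 1, mean = 3/1 ≈ 3.000
  cycle 1 → 1: weight = 8, length = 1, mean = 8/1 ≈ 8.000
  cycle 2 → 2: weight = 6, length = 1, mean = 6/1 ≈ 6.000
  cycle 0 → 1 → 0: weight = 9, length = 2, mean = 9/2 ≈ 4.500
  cycle 0 → 2 → 0: weight = 4, length = 2, mean = 4/2 ≈ 2.000
  cycle 1 → 0 → 1: weight = 9, length = 2, mean = 9/2 ≈ 4.500
Minimum mean = 2.000, attained e.g. along the cycle 0 → 2 → 0 with weight 4 and length 2. So λ(A) = 4/2 = 2.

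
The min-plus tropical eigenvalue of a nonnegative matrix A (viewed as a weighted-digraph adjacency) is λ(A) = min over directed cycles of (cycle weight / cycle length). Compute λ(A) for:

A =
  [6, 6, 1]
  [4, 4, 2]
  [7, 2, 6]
λ(A) = 2

Enumerate directed cycles and compute their means (weight / length). Sample:
  cycle 0 → 0: weight = 6, length = 1, mean = 6/1 ≈ 6.000
  cycle 1 → 1: weight = 4, length = 1, mean = 4/1 ≈ 4.000
  cycle 2 → 2: weight = 6, length = 1, mean = 6/1 ≈ 6.000
  cycle 0 → 1 → 0: weight = 10, length = 2, mean = 10/2 ≈ 5.000
  cycle 0 → 2 → 0: weight = 8, length = 2, mean = 8/2 ≈ 4.000
  cycle 1 → 0 → 1: weight = 10, length = 2, mean = 10/2 ≈ 5.000
Minimum mean = 2.000, attained e.g. along the cycle 1 → 2 → 1 with weight 4 and length 2. So λ(A) = 4/2 = 2.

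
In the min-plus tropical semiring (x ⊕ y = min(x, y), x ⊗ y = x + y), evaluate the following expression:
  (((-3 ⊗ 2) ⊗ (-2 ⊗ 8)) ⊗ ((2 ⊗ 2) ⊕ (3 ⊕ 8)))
(((-3 ⊗ 2) ⊗ (-2 ⊗ 8)) ⊗ ((2 ⊗ 2) ⊕ (3 ⊕ 8))) = 8

Expand innermost to outermost. Recall ⊕ takes the minimum of its arguments and ⊗ takes their sum. Working out the expression (((-3 ⊗ 2) ⊗ (-2 ⊗ 8)) ⊗ ((2 ⊗ 2) ⊕ (3 ⊕ 8))) gives 8.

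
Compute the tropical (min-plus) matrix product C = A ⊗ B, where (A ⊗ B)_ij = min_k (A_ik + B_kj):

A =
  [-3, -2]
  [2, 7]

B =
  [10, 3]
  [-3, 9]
A ⊗ B =
  [-5, 0]
  [4, 5]

Apply the min-plus product entry-by-entry:
  C[0][0] = min over k of (A[0][0] + B[0][0] = -3 + 10 = 7, A[0][1] + B[1][0] = -2 + -3 = -5) = -5 (attained at k = 1)
  C[0][1] = min over k of (A[0][0] + B[0][1] = -3 + 3 = 0, A[0][1] + B[1][1] = -2 + 9 = 7) = 0 (attained at k = 0)
  C[1][0] = min over k of (A[1][0] + B[0][0] = 2 + 10 = 12, A[1][1] + B[1][0] = 7 + -3 = 4) = 4 (attained at k = 1)
  C[1][1] = min over k of (A[1][0] + B[0][1] = 2 + 3 = 5, A[1][1] + B[1][1] = 7 + 9 = 16) = 5 (attained at k = 0)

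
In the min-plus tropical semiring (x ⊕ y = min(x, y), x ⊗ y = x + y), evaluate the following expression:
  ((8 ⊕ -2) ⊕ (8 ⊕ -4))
((8 ⊕ -2) ⊕ (8 ⊕ -4)) = -4

Expand innermost to outermost. Recall ⊕ takes the minimum of its arguments and ⊗ takes their sum. Working out the expression ((8 ⊕ -2) ⊕ (8 ⊕ -4)) gives -4.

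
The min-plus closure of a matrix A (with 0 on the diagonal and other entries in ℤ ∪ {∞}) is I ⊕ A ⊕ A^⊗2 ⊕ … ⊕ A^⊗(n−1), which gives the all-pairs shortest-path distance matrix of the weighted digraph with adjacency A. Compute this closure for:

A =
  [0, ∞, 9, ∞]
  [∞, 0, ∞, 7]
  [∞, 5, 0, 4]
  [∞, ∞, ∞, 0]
Closure =
  [0, 14, 9, 13]
  [∞, 0, ∞, 7]
  [∞, 5, 0, 4]
  [∞, ∞, ∞, 0]

This is the Floyd-Warshall all-pairs shortest-path computation. For each intermediate vertex k = 0, 1, …, 3, update dist[i][j] ← min(dist[i][j], dist[i][k] + dist[k][j]). The final matrix gives, for each (i, j), the minimum total weight of any directed path from i to j (possibly empty when i = j).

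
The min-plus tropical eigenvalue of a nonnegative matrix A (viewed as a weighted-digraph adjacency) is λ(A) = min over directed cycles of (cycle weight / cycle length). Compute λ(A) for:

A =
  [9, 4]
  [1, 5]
λ(A) = 5/2

Enumerate directed cycles and compute their means (weight / length). Sample:
  cycle 0 → 0: weight = 9, length = 1, mean = 9/1 ≈ 9.000
  cycle 1 → 1: weight = 5, length = 1, mean = 5/1 ≈ 5.000
  cycle 0 → 1 → 0: weight = 5, length = 2, mean = 5/2 ≈ 2.500
  cycle 1 → 0 → 1: weight = 5, length = 2, mean = 5/2 ≈ 2.500
Minimum mean = 2.500, attained e.g. along the cycle 0 → 1 → 0 with weight 5 and length 2. So λ(A) = 5/2 = 5/2.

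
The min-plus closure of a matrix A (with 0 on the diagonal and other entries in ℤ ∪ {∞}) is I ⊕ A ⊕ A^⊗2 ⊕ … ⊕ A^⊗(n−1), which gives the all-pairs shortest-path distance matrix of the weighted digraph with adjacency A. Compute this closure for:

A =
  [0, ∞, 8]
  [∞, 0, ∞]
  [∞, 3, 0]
Closure =
  [0, 11, 8]
  [∞, 0, ∞]
  [∞, 3, 0]

This is the Floyd-Warshall all-pairs shortest-path computation. For each intermediate vertex k = 0, 1, …, 2, update dist[i][j] ← min(dist[i][j], dist[i][k] + dist[k][j]). The final matrix gives, for each (i, j), the minimum total weight of any directed path from i to j (possibly empty when i = j).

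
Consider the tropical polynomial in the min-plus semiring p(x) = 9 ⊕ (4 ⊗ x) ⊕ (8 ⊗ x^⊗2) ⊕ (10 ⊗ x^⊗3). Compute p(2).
p(2) = 6

A tropical monomial a ⊗ x^⊗i evaluates to a + i · x. Evaluating each term at x = 2:
  Term 0 contributes 9 + 0 · 2 = 9
  Term 1 contributes 4 + 1 · 2 = 6
  Term 2 contributes 8 + 2 · 2 = 12
  Term 3 contributes 10 + 3 · 2 = 16
p(2) = ⊕ of these = min[9, 6, 12, 16] = 6.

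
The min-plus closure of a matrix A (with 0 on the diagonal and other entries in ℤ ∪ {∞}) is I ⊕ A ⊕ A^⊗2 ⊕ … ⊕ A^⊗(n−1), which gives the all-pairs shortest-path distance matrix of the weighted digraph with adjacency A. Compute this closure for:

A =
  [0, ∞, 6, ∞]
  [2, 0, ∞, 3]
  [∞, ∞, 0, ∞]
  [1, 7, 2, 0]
Closure =
  [0, ∞, 6, ∞]
  [2, 0, 5, 3]
  [∞, ∞, 0, ∞]
  [1, 7, 2, 0]

This is the Floyd-Warshall all-pairs shortest-path computation. For each intermediate vertex k = 0, 1, …, 3, update dist[i][j] ← min(dist[i][j], dist[i][k] + dist[k][j]). The final matrix gives, for each (i, j), the minimum total weight of any directed path from i to j (possibly empty when i = j).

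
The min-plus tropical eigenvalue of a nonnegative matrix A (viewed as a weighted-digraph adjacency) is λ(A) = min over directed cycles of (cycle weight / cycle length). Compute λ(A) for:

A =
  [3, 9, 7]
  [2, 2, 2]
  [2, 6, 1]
λ(A) = 1

Enumerate directed cycles and compute their means (weight / length). Sample:
  cycle 0 → 0: weight = 3, length = 1, mean = 3/1 ≈ 3.000
  cycle 1 → 1: weight = 2, length = 1, mean = 2/1 ≈ 2.000
  cycle 2 → 2: weight = 1, length = 1, mean = 1/1 ≈ 1.000
  cycle 0 → 1 → 0: weight = 11, length = 2, mean = 11/2 ≈ 5.500
  cycle 0 → 2 → 0: weight = 9, length = 2, mean = 9/2 ≈ 4.500
  cycle 1 → 0 → 1: weight = 11, length = 2, mean = 11/2 ≈ 5.500
Minimum mean = 1.000, attained e.g. along the cycle 2 → 2 with weight 1 and length 1. So λ(A) = 1/1 = 1.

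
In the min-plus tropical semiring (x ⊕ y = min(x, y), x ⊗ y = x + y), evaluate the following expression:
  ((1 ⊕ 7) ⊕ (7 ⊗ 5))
((1 ⊕ 7) ⊕ (7 ⊗ 5)) = 1

Expand innermost to outermost. Recall ⊕ takes the minimum of its arguments and ⊗ takes their sum. Working out the expression ((1 ⊕ 7) ⊕ (7 ⊗ 5)) gives 1.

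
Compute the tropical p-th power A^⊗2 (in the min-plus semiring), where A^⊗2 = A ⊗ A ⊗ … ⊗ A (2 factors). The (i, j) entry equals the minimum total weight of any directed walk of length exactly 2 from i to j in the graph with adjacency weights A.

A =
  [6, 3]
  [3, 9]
A^⊗2 =
  [6, 9]
  [9, 6]

Each entry (A^⊗2)_ij equals the minimum over all length-2 walks i = v_0 → v_1 → … → v_2 = j of Σ_t A[v_t][v_{t+1}]. For example, for (i, j) = (0, 1) we minimise over 2 possible intermediate vertex sequences; the minimum is 9, attained along the walk 0 → 0 → 1.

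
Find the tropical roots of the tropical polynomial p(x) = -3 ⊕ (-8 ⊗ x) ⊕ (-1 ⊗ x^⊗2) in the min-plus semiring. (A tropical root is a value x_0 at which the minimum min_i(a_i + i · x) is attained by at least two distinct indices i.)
Roots: {-7, 5}

Each tropical root is a break point of the lower envelope of the lines y = a_i + i · x (there are 3 lines, with slopes 0, 1, ..., 2). Only the lines that attain the minimum somewhere contribute to roots; other lines are dominated. Here the surviving (envelope) indices are i = 2, i = 1, i = 0.
Intersections between consecutive envelope lines give the roots: for adjacent envelope indices i < j the intersection is x = (a_i − a_j) / (j − i). Reading off the sorted break points: {-7, 5}.
Verification: at each break x_0, at least two indices attain the minimum of min_i(a_i + i · x_0).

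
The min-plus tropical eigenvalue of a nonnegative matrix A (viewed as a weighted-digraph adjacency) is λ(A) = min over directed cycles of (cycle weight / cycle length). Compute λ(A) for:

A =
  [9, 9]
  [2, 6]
λ(A) = 11/2

Enumerate directed cycles and compute their means (weight / length). Sample:
  cycle 0 → 0: weight = 9, length = 1, mean = 9/1 ≈ 9.000
  cycle 1 → 1: weight = 6, length = 1, mean = 6/1 ≈ 6.000
  cycle 0 → 1 → 0: weight = 11, length = 2, mean = 11/2 ≈ 5.500
  cycle 1 → 0 → 1: weight = 11, length = 2, mean = 11/2 ≈ 5.500
Minimum mean = 5.500, attained e.g. along the cycle 0 → 1 → 0 with weight 11 and length 2. So λ(A) = 11/2 = 11/2.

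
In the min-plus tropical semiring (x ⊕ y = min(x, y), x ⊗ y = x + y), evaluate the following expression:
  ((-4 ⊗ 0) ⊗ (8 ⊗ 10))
((-4 ⊗ 0) ⊗ (8 ⊗ 10)) = 14

Expand innermost to outermost. Recall ⊕ takes the minimum of its arguments and ⊗ takes their sum. Working out the expression ((-4 ⊗ 0) ⊗ (8 ⊗ 10)) gives 14.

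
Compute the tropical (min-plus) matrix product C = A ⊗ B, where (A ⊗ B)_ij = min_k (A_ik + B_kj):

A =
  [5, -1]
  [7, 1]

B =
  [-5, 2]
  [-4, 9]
A ⊗ B =
  [-5, 7]
  [-3, 9]

Apply the min-plus product entry-by-entry:
  C[0][0] = min over k of (A[0][0] + B[0][0] = 5 + -5 = 0, A[0][1] + B[1][0] = -1 + -4 = -5) = -5 (attained at k = 1)
  C[0][1] = min over k of (A[0][0] + B[0][1] = 5 + 2 = 7, A[0][1] + B[1][1] = -1 + 9 = 8) = 7 (attained at k = 0)
  C[1][0] = min over k of (A[1][0] + B[0][0] = 7 + -5 = 2, A[1][1] + B[1][0] = 1 + -4 = -3) = -3 (attained at k = 1)
  C[1][1] = min over k of (A[1][0] + B[0][1] = 7 + 2 = 9, A[1][1] + B[1][1] = 1 + 9 = 10) = 9 (attained at k = 0)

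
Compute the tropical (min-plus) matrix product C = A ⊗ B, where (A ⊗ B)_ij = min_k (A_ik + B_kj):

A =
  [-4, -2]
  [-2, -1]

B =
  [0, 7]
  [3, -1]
A ⊗ B =
  [-4, -3]
  [-2, -2]

Apply the min-plus product entry-by-entry:
  C[0][0] = min over k of (A[0][0] + B[0][0] = -4 + 0 = -4, A[0][1] + B[1][0] = -2 + 3 = 1) = -4 (attained at k = 0)
  C[0][1] = min over k of (A[0][0] + B[0][1] = -4 + 7 = 3, A[0][1] + B[1][1] = -2 + -1 = -3) = -3 (attained at k = 1)
  C[1][0] = min over k of (A[1][0] + B[0][0] = -2 + 0 = -2, A[1][1] + B[1][0] = -1 + 3 = 2) = -2 (attained at k = 0)
  C[1][1] = min over k of (A[1][0] + B[0][1] = -2 + 7 = 5, A[1][1] + B[1][1] = -1 + -1 = -2) = -2 (attained at k = 1)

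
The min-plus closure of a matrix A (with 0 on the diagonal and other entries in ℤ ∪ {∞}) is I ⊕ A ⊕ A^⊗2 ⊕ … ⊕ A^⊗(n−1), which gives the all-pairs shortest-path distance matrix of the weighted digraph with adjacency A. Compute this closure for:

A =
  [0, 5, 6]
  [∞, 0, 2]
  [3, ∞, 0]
Closure =
  [0, 5, 6]
  [5, 0, 2]
  [3, 8, 0]

This is the Floyd-Warshall all-pairs shortest-path computation. For each intermediate vertex k = 0, 1, …, 2, update dist[i][j] ← min(dist[i][j], dist[i][k] + dist[k][j]). The final matrix gives, for each (i, j), the minimum total weight of any directed path from i to j (possibly empty when i = j).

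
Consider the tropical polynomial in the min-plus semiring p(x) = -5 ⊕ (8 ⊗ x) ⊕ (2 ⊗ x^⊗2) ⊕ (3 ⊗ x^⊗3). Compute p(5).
p(5) = -5

A tropical monomial a ⊗ x^⊗i evaluates to a + i · x. Evaluating each term at x = 5:
  Term 0 contributes -5 + 0 · 5 = -5
  Term 1 contributes 8 + 1 · 5 = 13
  Term 2 contributes 2 + 2 · 5 = 12
  Term 3 contributes 3 + 3 · 5 = 18
p(5) = ⊕ of these = min[-5, 13, 12, 18] = -5.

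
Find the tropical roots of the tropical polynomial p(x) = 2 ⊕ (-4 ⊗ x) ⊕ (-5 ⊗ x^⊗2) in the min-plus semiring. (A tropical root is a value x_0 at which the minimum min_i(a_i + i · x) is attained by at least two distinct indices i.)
Roots: {1, 6}

Each tropical root is a break point of the lower envelope of the lines y = a_i + i · x (there are 3 lines, with slopes 0, 1, ..., 2). Only the lines that attain the minimum somewhere contribute to roots; other lines are dominated. Here the surviving (envelope) indices are i = 2, i = 1, i = 0.
Intersections between consecutive envelope lines give the roots: for adjacent envelope indices i < j the intersection is x = (a_i − a_j) / (j − i). Reading off the sorted break points: {1, 6}.
Verification: at each break x_0, at least two indices attain the minimum of min_i(a_i + i · x_0).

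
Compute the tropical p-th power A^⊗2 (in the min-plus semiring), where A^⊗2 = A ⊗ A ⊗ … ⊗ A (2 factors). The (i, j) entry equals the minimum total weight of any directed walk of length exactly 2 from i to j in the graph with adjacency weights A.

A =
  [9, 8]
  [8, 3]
A^⊗2 =
  [16, 11]
  [11, 6]

Each entry (A^⊗2)_ij equals the minimum over all length-2 walks i = v_0 → v_1 → … → v_2 = j of Σ_t A[v_t][v_{t+1}]. For example, for (i, j) = (0, 1) we minimise over 2 possible intermediate vertex sequences; the minimum is 11, attained along the walk 0 → 1 → 1.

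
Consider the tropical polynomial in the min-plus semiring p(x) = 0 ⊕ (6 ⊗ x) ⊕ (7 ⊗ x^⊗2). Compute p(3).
p(3) = 0

A tropical monomial a ⊗ x^⊗i evaluates to a + i · x. Evaluating each term at x = 3:
  Term 0 contributes 0 + 0 · 3 = 0
  Term 1 contributes 6 + 1 · 3 = 9
  Term 2 contributes 7 + 2 · 3 = 13
p(3) = ⊕ of these = min[0, 9, 13] = 0.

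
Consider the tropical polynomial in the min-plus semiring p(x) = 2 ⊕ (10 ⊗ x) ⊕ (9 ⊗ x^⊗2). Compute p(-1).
p(-1) = 2

A tropical monomial a ⊗ x^⊗i evaluates to a + i · x. Evaluating each term at x = -1:
  Term 0 contributes 2 + 0 · -1 = 2
  Term 1 contributes 10 + 1 · -1 = 9
  Term 2 contributes 9 + 2 · -1 = 7
p(-1) = ⊕ of these = min[2, 9, 7] = 2.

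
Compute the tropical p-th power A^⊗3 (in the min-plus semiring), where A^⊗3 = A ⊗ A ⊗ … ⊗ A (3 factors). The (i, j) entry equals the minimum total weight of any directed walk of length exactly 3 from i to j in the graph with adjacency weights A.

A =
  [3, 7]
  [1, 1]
A^⊗3 =
  [9, 9]
  [3, 3]

Each entry (A^⊗3)_ij equals the minimum over all length-3 walks i = v_0 → v_1 → … → v_3 = j of Σ_t A[v_t][v_{t+1}]. For example, for (i, j) = (0, 1) we minimise over 4 possible intermediate vertex sequences; the minimum is 9, attained along the walk 0 → 1 → 1 → 1.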